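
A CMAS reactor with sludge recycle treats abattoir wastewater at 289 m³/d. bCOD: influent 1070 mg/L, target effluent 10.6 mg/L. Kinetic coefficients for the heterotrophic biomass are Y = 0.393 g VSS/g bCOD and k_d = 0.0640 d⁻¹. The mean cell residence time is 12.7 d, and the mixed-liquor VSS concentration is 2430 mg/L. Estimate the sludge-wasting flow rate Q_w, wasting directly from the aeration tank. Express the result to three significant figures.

Q_w ≈ 27.3 m³/d

From the SRT design equation V = Y Q (S₀−S) θ_c / [X (1 + k_d θ_c)] = 0.393 × 289 × (1070 − 10.6) × 12.7 / [2430 × (1 + 0.0640 × 12.7)] = 1.53×10^6 / 4405 = 346.9 m³.
Wasting from the aeration tank: Q_w = V / θ_c = 346.9 / 12.7 = 27.31 m³/d.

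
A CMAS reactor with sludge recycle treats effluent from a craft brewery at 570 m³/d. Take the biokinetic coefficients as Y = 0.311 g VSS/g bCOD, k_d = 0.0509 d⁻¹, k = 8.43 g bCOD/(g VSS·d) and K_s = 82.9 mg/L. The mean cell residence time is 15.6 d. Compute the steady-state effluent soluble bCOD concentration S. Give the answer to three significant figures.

For a completely mixed reactor with recycle the Lawrence–McCarty relation gives S = K_s·(1 + k_d·θ_c) / [θ_c·(Y·k − k_d) − 1] = 82.9 × (1 + 0.0509 × 15.6) / [15.6 × (0.311 × 8.43 − 0.0509) − 1] = 148.7 / 39.10 = 3.803 mg/L.

S ≈ 3.80 mg/L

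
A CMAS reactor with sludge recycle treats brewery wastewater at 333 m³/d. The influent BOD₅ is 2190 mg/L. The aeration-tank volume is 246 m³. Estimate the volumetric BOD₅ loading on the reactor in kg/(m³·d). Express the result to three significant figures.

Applied BOD₅ load per unit volume = Q·S₀/V = (333 × 2190/1000)/246.0 = 2.965 kg BOD₅·m⁻³·d⁻¹.

L_v ≈ 2.96 kg BOD₅/(m³·d)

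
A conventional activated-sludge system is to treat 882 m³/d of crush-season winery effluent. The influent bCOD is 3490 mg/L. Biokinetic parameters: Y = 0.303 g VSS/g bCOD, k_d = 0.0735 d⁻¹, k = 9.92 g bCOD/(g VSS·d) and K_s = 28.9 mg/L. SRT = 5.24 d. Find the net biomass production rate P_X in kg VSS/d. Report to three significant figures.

Effluent substrate depends only on kinetics and SRT: S = K_s(1 + k_d θ_c) / [θ_c(Yk − k_d) − 1] = 28.9 × (1 + 0.0735 × 5.24) / [5.24 × (0.303 × 9.92 − 0.0735) − 1] = 40.03 / 14.37 = 2.787 mg/L.
Observed yield with endogenous decay: Y_obs = Y / (1 + k_d·θ_c) = 0.303 / (1 + 0.0735 × 5.24) = 0.303 / 1.385 = 0.2188 g VSS/g bCOD.
ΔS = 3490 − 2.79 = 3487 mg/L, so the substrate removal rate is 882 × 3487/1000 = 3076 kg bCOD/d.
Net biomass production P_X = Y_obs × Q·(S₀ − S) = 0.2188 × 3076 = 672.8 kg VSS/d.

P_X ≈ 673 kg VSS/d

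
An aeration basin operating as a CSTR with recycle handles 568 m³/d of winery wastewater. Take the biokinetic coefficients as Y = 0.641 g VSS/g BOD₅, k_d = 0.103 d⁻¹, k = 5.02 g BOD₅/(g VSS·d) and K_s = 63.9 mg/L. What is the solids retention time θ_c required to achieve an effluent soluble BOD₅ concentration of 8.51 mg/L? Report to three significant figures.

θ_c ≈ 3.63 d

From 1/θ_c = Y·k·S/(K_s + S) − k_d: Y·k·S/(K_s+S) = 0.641 × 5.02 × 8.51 / (63.9 + 8.51) = 0.3782 d⁻¹.
θ_c = 1/(μ − k_d) = 1/(0.3782 − 0.103) = 1/0.2752 = 3.634 d.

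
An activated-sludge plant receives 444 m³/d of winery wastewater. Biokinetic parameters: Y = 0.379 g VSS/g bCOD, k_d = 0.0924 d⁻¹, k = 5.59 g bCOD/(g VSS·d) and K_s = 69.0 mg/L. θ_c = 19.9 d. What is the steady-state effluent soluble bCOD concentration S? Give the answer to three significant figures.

S ≈ 4.98 mg/L

For a completely mixed reactor with recycle the Lawrence–McCarty relation gives S = K_s·(1 + k_d·θ_c) / [θ_c·(Y·k − k_d) − 1] = 69.0 × (1 + 0.0924 × 19.9) / [19.9 × (0.379 × 5.59 − 0.0924) − 1] = 195.9 / 39.32 = 4.981 mg/L.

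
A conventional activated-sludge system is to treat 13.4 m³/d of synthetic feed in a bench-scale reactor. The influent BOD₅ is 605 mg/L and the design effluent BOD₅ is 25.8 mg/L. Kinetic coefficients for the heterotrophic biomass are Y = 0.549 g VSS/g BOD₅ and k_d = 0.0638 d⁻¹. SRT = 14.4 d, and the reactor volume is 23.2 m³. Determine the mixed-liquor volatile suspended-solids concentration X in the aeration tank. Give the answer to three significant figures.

X ≈ 1380 mg/L

From V·X·(1 + k_d·θ_c) = Y·Q·(S₀ − S)·θ_c: X = 0.549 × 13.4 × (605 − 25.8) × 14.4 / [23.2 × (1 + 0.0638 × 14.4)] = 1378 mg/L.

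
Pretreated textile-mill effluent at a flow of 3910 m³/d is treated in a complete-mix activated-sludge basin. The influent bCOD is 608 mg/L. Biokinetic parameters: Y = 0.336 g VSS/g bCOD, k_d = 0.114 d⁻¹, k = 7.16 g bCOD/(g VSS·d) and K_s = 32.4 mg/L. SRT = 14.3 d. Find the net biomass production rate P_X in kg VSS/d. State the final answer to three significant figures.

Effluent substrate depends only on kinetics and SRT: S = K_s(1 + k_d θ_c) / [θ_c(Yk − k_d) − 1] = 32.4 × (1 + 0.114 × 14.3) / [14.3 × (0.336 × 7.16 − 0.114) − 1] = 85.22 / 31.77 = 2.682 mg/L.
Y_obs = Y / (1 + k_d θ_c) = 0.336 / (1 + 0.114 × 14.3) = 0.336 / 2.630 = 0.1277.
Q·(S₀ − S) = 3910 × (608 − 2.68) × 10⁻³ = 2367 kg/d removed.
So the net sludge growth is P_X = 0.1277 × 2367 = 302.4 kg VSS/d.

P_X ≈ 302 kg VSS/d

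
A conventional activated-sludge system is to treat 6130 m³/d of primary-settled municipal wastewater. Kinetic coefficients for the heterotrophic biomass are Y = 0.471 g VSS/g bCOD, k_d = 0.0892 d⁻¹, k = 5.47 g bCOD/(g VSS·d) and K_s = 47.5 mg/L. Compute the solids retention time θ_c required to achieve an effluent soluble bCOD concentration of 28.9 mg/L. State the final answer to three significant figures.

θ_c ≈ 1.13 d

From 1/θ_c = Y·k·S/(K_s + S) − k_d: Y·k·S/(K_s+S) = 0.471 × 5.47 × 28.9 / (47.5 + 28.9) = 0.9746 d⁻¹.
1/θ_c = 0.9746 − 0.0892 = 0.8854 d⁻¹, so θ_c = 1.129 d.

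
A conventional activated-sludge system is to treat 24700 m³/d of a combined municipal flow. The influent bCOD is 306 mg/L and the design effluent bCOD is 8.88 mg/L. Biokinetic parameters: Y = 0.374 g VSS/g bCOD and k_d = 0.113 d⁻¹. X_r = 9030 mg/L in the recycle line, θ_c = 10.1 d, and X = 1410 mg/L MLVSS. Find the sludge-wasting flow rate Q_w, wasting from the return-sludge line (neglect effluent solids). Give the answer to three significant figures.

Q_w ≈ 142 m³/d

From the SRT design equation V = Y Q (S₀−S) θ_c / [X (1 + k_d θ_c)] = 0.374 × 24700 × (306 − 8.88) × 10.1 / [1410 × (1 + 0.113 × 10.1)] = 2.77×10^7 / 3019 = 9182 m³.
Wasting from the return line (neglecting effluent solids): Q_w = V·X / (θ_c·X_r) = 9182 × 1410 / (10.1 × 9030) = 141.9 m³/d.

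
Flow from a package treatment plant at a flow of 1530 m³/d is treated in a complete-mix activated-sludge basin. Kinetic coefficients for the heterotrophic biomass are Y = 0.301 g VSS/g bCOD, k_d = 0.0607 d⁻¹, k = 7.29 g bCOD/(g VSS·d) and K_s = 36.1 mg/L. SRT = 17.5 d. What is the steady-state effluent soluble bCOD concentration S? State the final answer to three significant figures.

S ≈ 2.05 mg/L

For a completely mixed reactor with recycle the Lawrence–McCarty relation gives S = K_s·(1 + k_d·θ_c) / [θ_c·(Y·k − k_d) − 1] = 36.1 × (1 + 0.0607 × 17.5) / [17.5 × (0.301 × 7.29 − 0.0607) − 1] = 74.45 / 36.34 = 2.049 mg/L.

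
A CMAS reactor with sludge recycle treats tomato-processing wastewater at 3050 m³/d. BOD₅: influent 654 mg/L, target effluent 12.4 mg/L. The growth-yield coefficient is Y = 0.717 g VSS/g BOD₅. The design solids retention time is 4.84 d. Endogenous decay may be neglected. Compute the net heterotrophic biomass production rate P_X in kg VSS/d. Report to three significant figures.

P_X ≈ 1400 kg VSS/d

No decay correction is needed, so Y_obs = Y = 0.717.
Q·(S₀ − S) = 3050 × (654 − 12.4) × 10⁻³ = 1957 kg/d removed.
So the net sludge growth is P_X = 0.7170 × 1957 = 1403 kg VSS/d.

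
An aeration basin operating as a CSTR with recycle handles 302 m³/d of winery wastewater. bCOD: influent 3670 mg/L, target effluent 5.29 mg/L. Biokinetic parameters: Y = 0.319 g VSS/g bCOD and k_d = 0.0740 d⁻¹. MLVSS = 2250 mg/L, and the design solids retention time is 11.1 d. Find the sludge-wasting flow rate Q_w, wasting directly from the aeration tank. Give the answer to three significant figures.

Q_w ≈ 86.1 m³/d

Rearranging the biomass balance for a CMAS with decay, V = Y·Q·ΔS·θ_c / [X·(1+k_d θ_c)] = 0.319 × 302 × (3670 − 5.29) × 11.1 / [2250 × (1 + 0.0740 × 11.1)] = 3.92×10^6 / 4098 = 956.3 m³.
Wasting from the aeration tank: Q_w = V / θ_c = 956.3 / 11.1 = 86.15 m³/d.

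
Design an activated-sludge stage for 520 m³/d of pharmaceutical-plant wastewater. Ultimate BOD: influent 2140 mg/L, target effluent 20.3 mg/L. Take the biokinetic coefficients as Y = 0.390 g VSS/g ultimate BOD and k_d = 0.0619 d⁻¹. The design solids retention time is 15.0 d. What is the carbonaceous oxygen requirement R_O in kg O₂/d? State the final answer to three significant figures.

Observed yield with endogenous decay: Y_obs = Y / (1 + k_d·θ_c) = 0.390 / (1 + 0.0619 × 15.0) = 0.390 / 1.929 = 0.2022 g VSS/g ultimate BOD.
Substrate removed = Q·(S₀ − S) = 520 m³/d × (2140 − 20.3) g/m³ = 1.1×10^6 g/d = 1102 kg/d.
Net sludge production P_X = 0.2022 × 1102 = 222.9 kg VSS/d.
R_O = Q·(S₀ − S) − 1.42·P_X = 1102 − 1.42 × 222.9 = 785.7 kg O₂/d.

R_O ≈ 786 kg O₂/d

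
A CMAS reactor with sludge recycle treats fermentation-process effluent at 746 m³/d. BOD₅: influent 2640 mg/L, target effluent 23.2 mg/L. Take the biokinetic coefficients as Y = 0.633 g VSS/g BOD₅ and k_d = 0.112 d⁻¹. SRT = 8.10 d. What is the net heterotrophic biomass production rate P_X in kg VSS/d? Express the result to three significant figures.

P_X ≈ 648 kg VSS/d

Y_obs = Y / (1 + k_d θ_c) = 0.633 / (1 + 0.112 × 8.10) = 0.633 / 1.907 = 0.3319.
Substrate removed = Q·(S₀ − S) = 746 m³/d × (2640 − 23.2) g/m³ = 1.95×10^6 g/d = 1952 kg/d.
Net biomass production P_X = Y_obs × Q·(S₀ − S) = 0.3319 × 1952 = 647.9 kg VSS/d.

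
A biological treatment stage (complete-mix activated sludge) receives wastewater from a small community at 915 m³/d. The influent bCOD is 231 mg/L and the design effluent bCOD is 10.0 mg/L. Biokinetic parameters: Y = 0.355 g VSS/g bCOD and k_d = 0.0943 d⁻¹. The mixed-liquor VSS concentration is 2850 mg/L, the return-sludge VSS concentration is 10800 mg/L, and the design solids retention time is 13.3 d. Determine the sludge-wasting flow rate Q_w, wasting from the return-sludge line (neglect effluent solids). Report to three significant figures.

Q_w ≈ 2.95 m³/d

Steady-state biomass mass balance: V·X·(1 + k_d·θ_c) = Y·Q·(S₀ − S)·θ_c, so V = 0.355 × 915 × (231 − 10.0) × 13.3 / [2850 × (1 + 0.0943 × 13.3)] = 9.55×10^5 / 6424 = 148.6 m³.
θ_c = V·X/(Q_w·X_r) when wasting from the recycle, so Q_w = V·X/(θ_c·X_r) = 148.6 × 2850 / (13.3 × 10800) = 2.949 m³/d.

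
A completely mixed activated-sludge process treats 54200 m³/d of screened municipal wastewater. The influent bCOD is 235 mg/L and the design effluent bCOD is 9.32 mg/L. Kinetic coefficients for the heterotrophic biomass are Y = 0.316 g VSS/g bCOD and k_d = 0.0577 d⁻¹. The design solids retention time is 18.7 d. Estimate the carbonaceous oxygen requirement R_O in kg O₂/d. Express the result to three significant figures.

R_O ≈ 9590 kg O₂/d

The observed yield is Y_obs = Y/(1 + k_d·θ_c) = 0.316 / (1 + 0.0577 × 18.7) = 0.316 / 2.079 = 0.1520 g VSS per g bCOD removed.
ΔS = 235 − 9.32 = 225.7 mg/L, so the substrate removal rate is 54200 × 225.7/1000 = 12232 kg bCOD/d.
P_X = Y_obs·Q·(S₀ − S) = 0.1520 × 12232 = 1859 kg VSS/d.
R_O = Q·ΔS − 1.42 P_X = 12232 − 2640 = 9592 kg O₂/d.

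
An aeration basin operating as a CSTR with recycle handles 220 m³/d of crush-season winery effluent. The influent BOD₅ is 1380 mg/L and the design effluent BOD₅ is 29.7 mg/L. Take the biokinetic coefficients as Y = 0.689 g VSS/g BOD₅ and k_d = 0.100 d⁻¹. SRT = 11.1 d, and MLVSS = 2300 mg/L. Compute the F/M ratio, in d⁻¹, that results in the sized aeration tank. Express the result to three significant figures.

Steady-state biomass mass balance: V·X·(1 + k_d·θ_c) = Y·Q·(S₀ − S)·θ_c, so V = 0.689 × 220 × (1380 − 29.7) × 11.1 / [2300 × (1 + 0.100 × 11.1)] = 2.27×10^6 / 4853 = 468.1 m³.
Food-to-microorganism ratio F/M = Q S₀ / (V X) = 220 × 1380 / (468.1 × 2300) = 0.2820 d⁻¹.

F/M ≈ 0.282 d⁻¹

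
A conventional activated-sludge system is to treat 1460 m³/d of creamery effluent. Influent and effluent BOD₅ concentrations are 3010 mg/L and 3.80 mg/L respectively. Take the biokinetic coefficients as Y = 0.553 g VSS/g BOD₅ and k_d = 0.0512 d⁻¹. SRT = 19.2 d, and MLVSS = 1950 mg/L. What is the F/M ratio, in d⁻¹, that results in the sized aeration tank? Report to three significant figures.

F/M ≈ 0.187 d⁻¹

Steady-state biomass mass balance: V·X·(1 + k_d·θ_c) = Y·Q·(S₀ − S)·θ_c, so V = 0.553 × 1460 × (3010 − 3.80) × 19.2 / [1950 × (1 + 0.0512 × 19.2)] = 4.66×10^7 / 3867 = 12051 m³.
Food-to-microorganism ratio F/M = Q S₀ / (V X) = 1460 × 3010 / (12051 × 1950) = 0.1870 d⁻¹.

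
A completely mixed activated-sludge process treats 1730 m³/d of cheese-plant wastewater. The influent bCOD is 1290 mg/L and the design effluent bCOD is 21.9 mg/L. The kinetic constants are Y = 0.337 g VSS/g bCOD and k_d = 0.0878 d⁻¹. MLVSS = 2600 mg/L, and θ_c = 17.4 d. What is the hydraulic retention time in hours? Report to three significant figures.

τ ≈ 27.2 h

From the SRT design equation V = Y Q (S₀−S) θ_c / [X (1 + k_d θ_c)] = 0.337 × 1730 × (1290 − 21.9) × 17.4 / [2600 × (1 + 0.0878 × 17.4)] = 1.29×10^7 / 6572 = 1957 m³.
HRT = V/Q = 1957 m³ / 1730 m³·d⁻¹ = 1.131 d × 24 = 27.15 h.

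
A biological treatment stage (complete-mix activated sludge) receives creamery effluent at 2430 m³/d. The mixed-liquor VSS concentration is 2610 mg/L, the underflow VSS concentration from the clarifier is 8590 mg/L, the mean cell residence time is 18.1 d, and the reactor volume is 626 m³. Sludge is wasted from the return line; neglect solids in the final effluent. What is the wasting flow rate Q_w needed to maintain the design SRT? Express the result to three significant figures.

θ_c = V·X/(Q_w·X_r) when wasting from the recycle, so Q_w = V·X/(θ_c·X_r) = 626.0 × 2610 / (18.1 × 8590) = 10.51 m³/d.

Q_w ≈ 10.5 m³/d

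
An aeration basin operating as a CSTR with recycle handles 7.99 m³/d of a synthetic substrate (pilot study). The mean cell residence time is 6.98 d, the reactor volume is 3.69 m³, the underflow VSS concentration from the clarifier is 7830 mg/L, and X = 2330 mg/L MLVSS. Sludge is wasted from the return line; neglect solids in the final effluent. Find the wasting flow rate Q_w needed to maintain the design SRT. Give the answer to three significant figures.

Q_w = (V·X)/(θ_c X_r) = 3.690 × 2330 / (6.98 × 7830) = 0.1573 m³/d.

Q_w ≈ 0.157 m³/d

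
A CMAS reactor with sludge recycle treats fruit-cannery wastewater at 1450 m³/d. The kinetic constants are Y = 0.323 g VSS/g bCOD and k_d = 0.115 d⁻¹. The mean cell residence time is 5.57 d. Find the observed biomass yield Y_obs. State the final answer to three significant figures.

Y_obs ≈ 0.197 g VSS/g bCOD

Y_obs = Y / (1 + k_d θ_c) = 0.323 / (1 + 0.115 × 5.57) = 0.323 / 1.641 = 0.1969.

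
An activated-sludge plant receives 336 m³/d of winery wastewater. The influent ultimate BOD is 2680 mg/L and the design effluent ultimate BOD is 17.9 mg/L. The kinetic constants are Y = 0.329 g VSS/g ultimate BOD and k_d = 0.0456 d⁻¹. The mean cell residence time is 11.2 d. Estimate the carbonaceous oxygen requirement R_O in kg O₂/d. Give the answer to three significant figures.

Y_obs = Y / (1 + k_d θ_c) = 0.329 / (1 + 0.0456 × 11.2) = 0.329 / 1.511 = 0.2178.
Q·(S₀ − S) = 336 × (2680 − 17.9) × 10⁻³ = 894.5 kg/d removed.
Biomass synthesised: P_X = Y_obs × 894.5 = 194.8 kg VSS/d.
Carbonaceous O₂ demand = substrate oxidised − cell-mass equivalent = 894.5 − 1.42 × 194.8 = 617.9 kg O₂/d.

R_O ≈ 618 kg O₂/d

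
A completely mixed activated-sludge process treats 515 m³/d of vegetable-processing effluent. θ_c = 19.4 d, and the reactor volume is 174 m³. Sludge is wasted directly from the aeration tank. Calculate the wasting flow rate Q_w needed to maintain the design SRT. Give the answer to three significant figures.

Q_w ≈ 8.97 m³/d

Wasting from the aeration tank: Q_w = V / θ_c = 174.0 / 19.4 = 8.969 m³/d.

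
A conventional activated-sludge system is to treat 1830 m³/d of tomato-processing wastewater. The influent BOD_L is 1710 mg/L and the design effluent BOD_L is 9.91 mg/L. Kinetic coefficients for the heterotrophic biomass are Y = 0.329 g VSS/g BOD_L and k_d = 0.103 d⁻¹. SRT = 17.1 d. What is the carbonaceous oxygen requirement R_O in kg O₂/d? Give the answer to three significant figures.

R_O ≈ 2580 kg O₂/d

Y_obs = Y / (1 + k_d θ_c) = 0.329 / (1 + 0.103 × 17.1) = 0.329 / 2.761 = 0.1191.
Mass of BOD_L removed per day: Q(S₀ − S) = 1830 × 1700 g/m³ = 3111 kg/d.
P_X = Y_obs·Q·(S₀ − S) = 0.1191 × 3111 = 370.7 kg VSS/d.
R_O = Q·ΔS − 1.42 P_X = 3111 − 526.4 = 2585 kg O₂/d.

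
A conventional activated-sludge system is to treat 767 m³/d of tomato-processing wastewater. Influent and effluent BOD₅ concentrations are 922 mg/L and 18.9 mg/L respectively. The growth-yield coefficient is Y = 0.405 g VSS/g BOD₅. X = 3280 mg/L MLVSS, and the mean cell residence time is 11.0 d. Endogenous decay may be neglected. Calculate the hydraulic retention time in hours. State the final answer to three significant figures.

V·X = Y·Q·ΔS·θ_c gives V = 0.405 × 767 × (922 − 18.9) × 11.0 / 3280 = 940.8 m³.
Hydraulic retention time τ = V/Q = 940.8 / 767 = 1.227 d = 29.44 h.

τ ≈ 29.4 h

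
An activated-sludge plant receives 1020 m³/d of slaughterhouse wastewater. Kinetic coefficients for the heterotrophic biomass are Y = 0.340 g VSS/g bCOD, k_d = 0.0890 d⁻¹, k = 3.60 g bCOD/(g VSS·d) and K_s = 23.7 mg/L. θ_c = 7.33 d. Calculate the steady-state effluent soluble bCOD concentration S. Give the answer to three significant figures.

S ≈ 5.35 mg/L

Effluent substrate depends only on kinetics and SRT: S = K_s(1 + k_d θ_c) / [θ_c(Yk − k_d) − 1] = 23.7 × (1 + 0.0890 × 7.33) / [7.33 × (0.340 × 3.60 − 0.0890) − 1] = 39.16 / 7.320 = 5.350 mg/L.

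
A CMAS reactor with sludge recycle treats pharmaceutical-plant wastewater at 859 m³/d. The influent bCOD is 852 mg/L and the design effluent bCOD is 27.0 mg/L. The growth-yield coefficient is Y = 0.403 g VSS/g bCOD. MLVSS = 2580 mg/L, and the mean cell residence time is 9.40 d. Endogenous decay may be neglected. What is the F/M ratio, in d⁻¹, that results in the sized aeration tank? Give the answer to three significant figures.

With k_d = 0 the design equation reduces to V = Y Q (S₀−S) θ_c / X = 0.403 × 859 × (852 − 27.0) × 9.40 / 2580 = 1041 m³.
F/M = applied load / biomass = Q·S₀/(V·X) = 859 × 852 / (1041 × 2580) = 0.2726 d⁻¹.

F/M ≈ 0.273 d⁻¹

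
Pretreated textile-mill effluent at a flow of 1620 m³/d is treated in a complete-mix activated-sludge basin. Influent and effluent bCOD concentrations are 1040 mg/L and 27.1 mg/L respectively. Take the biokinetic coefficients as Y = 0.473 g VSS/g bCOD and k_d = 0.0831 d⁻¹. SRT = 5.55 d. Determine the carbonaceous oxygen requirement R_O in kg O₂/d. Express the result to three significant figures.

R_O ≈ 887 kg O₂/d

Observed yield with endogenous decay: Y_obs = Y / (1 + k_d·θ_c) = 0.473 / (1 + 0.0831 × 5.55) = 0.473 / 1.461 = 0.3237 g VSS/g bCOD.
Substrate removed = Q·(S₀ − S) = 1620 m³/d × (1040 − 27.1) g/m³ = 1.64×10^6 g/d = 1641 kg/d.
P_X = Y_obs·Q·(S₀ − S) = 0.3237 × 1641 = 531.2 kg VSS/d.
R_O = Q·(S₀ − S) − 1.42·P_X = 1641 − 1.42 × 531.2 = 886.6 kg O₂/d.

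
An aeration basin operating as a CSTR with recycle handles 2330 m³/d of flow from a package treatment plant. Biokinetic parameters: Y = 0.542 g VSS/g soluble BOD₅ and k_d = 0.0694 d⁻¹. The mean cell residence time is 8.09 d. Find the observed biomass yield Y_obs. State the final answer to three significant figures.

Y_obs ≈ 0.347 g VSS/g soluble BOD₅

Y_obs = Y / (1 + k_d θ_c) = 0.542 / (1 + 0.0694 × 8.09) = 0.542 / 1.561 = 0.3471.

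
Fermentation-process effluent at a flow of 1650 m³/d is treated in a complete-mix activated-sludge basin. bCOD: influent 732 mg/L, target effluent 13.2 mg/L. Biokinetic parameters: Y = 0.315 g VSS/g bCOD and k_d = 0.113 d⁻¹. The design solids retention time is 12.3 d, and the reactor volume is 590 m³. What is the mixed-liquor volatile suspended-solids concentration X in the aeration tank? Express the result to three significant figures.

X = Y·Q·ΔS·θ_c / [V·(1 + k_d θ_c)] = 0.315 × 1650 × (732 − 13.2) × 12.3 / [590 × (1 + 0.113 × 12.3)] = 3259 mg/L.

X ≈ 3260 mg/L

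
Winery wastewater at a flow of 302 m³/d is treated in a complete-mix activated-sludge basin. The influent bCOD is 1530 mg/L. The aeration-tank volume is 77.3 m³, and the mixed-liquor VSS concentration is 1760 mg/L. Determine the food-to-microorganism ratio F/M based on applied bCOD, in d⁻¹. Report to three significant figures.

F/M ≈ 3.40 d⁻¹

F/M = Q·S₀ / (V·X) = 302 × 1530 / (77.30 × 1760) = 3.396 g bCOD·(g VSS·d)⁻¹.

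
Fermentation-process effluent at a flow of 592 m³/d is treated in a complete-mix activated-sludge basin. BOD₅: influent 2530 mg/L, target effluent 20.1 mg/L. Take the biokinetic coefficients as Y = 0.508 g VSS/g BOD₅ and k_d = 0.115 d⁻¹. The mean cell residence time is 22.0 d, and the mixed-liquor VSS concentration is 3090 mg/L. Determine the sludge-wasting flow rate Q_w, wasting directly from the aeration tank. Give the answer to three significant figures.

Q_w ≈ 69.2 m³/d

Rearranging the biomass balance for a CMAS with decay, V = Y·Q·ΔS·θ_c / [X·(1+k_d θ_c)] = 0.508 × 592 × (2530 − 20.1) × 22.0 / [3090 × (1 + 0.115 × 22.0)] = 1.66×10^7 / 10908 = 1522 m³.
With mixed-liquor wasting, θ_c = V/Q_w, so Q_w = V/θ_c = 1522/22.0 = 69.20 m³/d.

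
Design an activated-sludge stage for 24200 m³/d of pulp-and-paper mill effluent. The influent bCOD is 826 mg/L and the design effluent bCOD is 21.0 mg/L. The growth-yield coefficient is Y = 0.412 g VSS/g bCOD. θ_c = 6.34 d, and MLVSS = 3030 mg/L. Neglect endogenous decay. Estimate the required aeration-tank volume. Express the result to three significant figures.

With k_d = 0 the design equation reduces to V = Y Q (S₀−S) θ_c / X = 0.412 × 24200 × (826 − 21.0) × 6.34 / 3030 = 16794 m³.

V ≈ 16800 m³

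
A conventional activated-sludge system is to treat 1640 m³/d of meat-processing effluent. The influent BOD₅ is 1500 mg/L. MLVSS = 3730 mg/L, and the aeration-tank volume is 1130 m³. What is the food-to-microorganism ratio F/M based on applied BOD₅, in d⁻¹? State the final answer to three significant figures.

F/M = Q·S₀ / (V·X) = 1640 × 1500 / (1130 × 3730) = 0.5836 g BOD₅·(g VSS·d)⁻¹.

F/M ≈ 0.584 d⁻¹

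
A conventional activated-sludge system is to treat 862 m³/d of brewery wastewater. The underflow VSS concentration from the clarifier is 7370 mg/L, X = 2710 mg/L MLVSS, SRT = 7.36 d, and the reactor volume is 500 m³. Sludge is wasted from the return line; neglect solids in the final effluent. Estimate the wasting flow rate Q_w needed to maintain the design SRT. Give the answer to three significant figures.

Q_w ≈ 25.0 m³/d

θ_c = V·X/(Q_w·X_r) when wasting from the recycle, so Q_w = V·X/(θ_c·X_r) = 500.0 × 2710 / (7.36 × 7370) = 24.98 m³/d.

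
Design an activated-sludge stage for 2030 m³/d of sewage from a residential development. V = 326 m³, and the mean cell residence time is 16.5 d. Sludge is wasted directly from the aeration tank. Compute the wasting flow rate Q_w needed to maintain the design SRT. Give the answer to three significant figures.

With mixed-liquor wasting, θ_c = V/Q_w, so Q_w = V/θ_c = 326.0/16.5 = 19.76 m³/d.

Q_w ≈ 19.8 m³/d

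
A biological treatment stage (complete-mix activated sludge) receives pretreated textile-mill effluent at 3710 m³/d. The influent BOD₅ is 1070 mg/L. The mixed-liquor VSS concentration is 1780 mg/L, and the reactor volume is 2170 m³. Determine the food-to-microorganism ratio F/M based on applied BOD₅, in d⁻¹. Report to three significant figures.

F/M = applied load / biomass = Q·S₀/(V·X) = 3710 × 1070 / (2170 × 1780) = 1.028 d⁻¹.

F/M ≈ 1.03 d⁻¹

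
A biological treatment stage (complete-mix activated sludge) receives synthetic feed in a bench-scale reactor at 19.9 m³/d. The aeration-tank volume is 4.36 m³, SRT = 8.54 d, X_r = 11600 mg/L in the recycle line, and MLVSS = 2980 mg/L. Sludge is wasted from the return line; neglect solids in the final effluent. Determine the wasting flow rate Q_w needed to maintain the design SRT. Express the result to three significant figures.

Q_w ≈ 0.131 m³/d

Q_w = (V·X)/(θ_c X_r) = 4.360 × 2980 / (8.54 × 11600) = 0.1312 m³/d.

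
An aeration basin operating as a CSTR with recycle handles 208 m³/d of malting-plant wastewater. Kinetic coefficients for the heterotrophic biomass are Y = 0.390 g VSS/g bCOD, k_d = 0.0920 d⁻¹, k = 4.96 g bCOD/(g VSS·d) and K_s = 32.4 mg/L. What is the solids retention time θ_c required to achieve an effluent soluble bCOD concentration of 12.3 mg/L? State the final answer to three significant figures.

θ_c ≈ 2.27 d

From 1/θ_c = Y·k·S/(K_s + S) − k_d: Y·k·S/(K_s+S) = 0.390 × 4.96 × 12.3 / (32.4 + 12.3) = 0.5323 d⁻¹.
Then 1/θ_c = μ − k_d = 0.5323 − 0.0920 = 0.4403 d⁻¹, giving θ_c = 2.271 d.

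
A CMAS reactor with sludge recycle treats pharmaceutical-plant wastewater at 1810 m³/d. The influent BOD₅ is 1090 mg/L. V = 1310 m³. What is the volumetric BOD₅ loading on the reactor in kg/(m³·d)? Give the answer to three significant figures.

Applied BOD₅ load per unit volume = Q·S₀/V = (1810 × 1090/1000)/1310 = 1.506 kg BOD₅·m⁻³·d⁻¹.

L_v ≈ 1.51 kg BOD₅/(m³·d)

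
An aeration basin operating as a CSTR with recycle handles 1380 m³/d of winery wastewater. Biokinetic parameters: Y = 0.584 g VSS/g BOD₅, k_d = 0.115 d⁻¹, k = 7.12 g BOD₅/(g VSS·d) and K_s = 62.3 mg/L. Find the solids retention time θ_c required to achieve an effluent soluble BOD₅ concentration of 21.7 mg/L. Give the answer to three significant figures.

Specific growth rate at S = 21.7 mg/L: μ = YkS/(K_s+S) = 0.584·7.12·21.7/(62.3+21.7) = 1.074 d⁻¹.
θ_c = 1/(μ − k_d) = 1/(1.074 − 0.115) = 1/0.9592 = 1.043 d.

θ_c ≈ 1.04 d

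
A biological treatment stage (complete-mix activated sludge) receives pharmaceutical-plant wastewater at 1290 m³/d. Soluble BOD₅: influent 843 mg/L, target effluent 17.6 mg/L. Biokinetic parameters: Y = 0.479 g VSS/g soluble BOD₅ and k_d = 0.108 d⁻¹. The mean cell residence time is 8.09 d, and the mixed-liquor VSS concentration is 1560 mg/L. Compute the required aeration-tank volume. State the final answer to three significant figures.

From the SRT design equation V = Y Q (S₀−S) θ_c / [X (1 + k_d θ_c)] = 0.479 × 1290 × (843 − 17.6) × 8.09 / [1560 × (1 + 0.108 × 8.09)] = 4.13×10^6 / 2923 = 1412 m³.

V ≈ 1410 m³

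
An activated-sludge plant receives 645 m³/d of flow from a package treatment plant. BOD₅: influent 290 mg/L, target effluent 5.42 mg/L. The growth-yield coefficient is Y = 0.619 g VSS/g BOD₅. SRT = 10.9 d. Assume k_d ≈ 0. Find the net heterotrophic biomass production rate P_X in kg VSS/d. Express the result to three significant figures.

P_X ≈ 114 kg VSS/d

Since k_d ≈ 0, Y_obs = Y = 0.619 g VSS/g BOD₅.
Mass of BOD₅ removed per day: Q(S₀ − S) = 645 × 284.6 g/m³ = 183.6 kg/d.
Biomass produced: P_X = Y_obs·Q·ΔS = 0.6190 × 183.6 ≈ 113.6 kg VSS/d.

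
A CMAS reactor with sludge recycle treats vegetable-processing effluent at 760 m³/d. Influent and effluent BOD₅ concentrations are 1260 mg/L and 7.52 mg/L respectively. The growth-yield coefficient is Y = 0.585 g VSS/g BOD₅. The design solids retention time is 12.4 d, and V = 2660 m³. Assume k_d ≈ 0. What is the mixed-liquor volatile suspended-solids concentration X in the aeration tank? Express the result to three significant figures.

X ≈ 2600 mg/L

Without decay, X = Y Q (S₀−S) θ_c / V = 0.585 × 760 × (1260 − 7.52) × 12.4 / 2660 = 2596 mg/L.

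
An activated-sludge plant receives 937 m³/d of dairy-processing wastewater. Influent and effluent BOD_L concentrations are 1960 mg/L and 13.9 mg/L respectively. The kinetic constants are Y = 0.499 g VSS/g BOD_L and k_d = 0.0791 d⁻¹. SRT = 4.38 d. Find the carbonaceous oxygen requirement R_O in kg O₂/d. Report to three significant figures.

Correct the yield for decay: Y_obs = Y/(1 + k_d θ_c) = 0.499 / (1 + 0.0791 × 4.38) = 0.499 / 1.346 = 0.3706.
ΔS = 1960 − 13.9 = 1946 mg/L, so the substrate removal rate is 937 × 1946/1000 = 1823 kg BOD_L/d.
P_X = Y_obs·Q·(S₀ − S) = 0.3706 × 1823 = 675.8 kg VSS/d.
R_O = Q·ΔS − 1.42 P_X = 1823 − 959.6 = 863.9 kg O₂/d.

R_O ≈ 864 kg O₂/d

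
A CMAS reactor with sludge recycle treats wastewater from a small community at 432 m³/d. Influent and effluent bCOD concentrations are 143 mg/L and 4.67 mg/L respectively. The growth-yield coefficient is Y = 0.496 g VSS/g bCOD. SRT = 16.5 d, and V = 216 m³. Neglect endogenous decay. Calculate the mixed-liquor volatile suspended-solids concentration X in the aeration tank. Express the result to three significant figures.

X ≈ 2260 mg/L

From V·X = Y·Q·(S₀ − S)·θ_c (decay neglected): X = 0.496 × 432 × (143 − 4.67) × 16.5 / 216 = 2264 mg/L.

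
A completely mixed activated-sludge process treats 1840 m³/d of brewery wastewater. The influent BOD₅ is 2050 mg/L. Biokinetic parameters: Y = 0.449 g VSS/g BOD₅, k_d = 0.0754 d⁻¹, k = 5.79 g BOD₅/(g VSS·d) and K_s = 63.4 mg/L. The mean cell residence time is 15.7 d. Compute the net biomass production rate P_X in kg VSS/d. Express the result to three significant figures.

For a completely mixed reactor with recycle the Lawrence–McCarty relation gives S = K_s·(1 + k_d·θ_c) / [θ_c·(Y·k − k_d) − 1] = 63.4 × (1 + 0.0754 × 15.7) / [15.7 × (0.449 × 5.79 − 0.0754) − 1] = 138.5 / 38.63 = 3.584 mg/L.
The observed yield is Y_obs = Y/(1 + k_d·θ_c) = 0.449 / (1 + 0.0754 × 15.7) = 0.449 / 2.184 = 0.2056 g VSS per g BOD₅ removed.
Mass of BOD₅ removed per day: Q(S₀ − S) = 1840 × 2046 g/m³ = 3765 kg/d.
So the net sludge growth is P_X = 0.2056 × 3765 = 774.2 kg VSS/d.

P_X ≈ 774 kg VSS/d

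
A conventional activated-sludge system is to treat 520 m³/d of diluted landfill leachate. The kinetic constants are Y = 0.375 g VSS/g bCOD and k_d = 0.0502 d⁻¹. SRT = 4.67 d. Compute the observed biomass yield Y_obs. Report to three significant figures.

Correct the yield for decay: Y_obs = Y/(1 + k_d θ_c) = 0.375 / (1 + 0.0502 × 4.67) = 0.375 / 1.234 = 0.3038.

Y_obs ≈ 0.304 g VSS/g bCOD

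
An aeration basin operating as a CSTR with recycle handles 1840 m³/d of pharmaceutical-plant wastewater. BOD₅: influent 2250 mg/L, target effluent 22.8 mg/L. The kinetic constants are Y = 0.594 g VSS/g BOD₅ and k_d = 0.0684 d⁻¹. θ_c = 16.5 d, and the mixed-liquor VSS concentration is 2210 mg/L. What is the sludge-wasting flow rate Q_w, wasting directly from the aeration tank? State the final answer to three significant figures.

Rearranging the biomass balance for a CMAS with decay, V = Y·Q·ΔS·θ_c / [X·(1+k_d θ_c)] = 0.594 × 1840 × (2250 − 22.8) × 16.5 / [2210 × (1 + 0.0684 × 16.5)] = 4.02×10^7 / 4704 = 8538 m³.
For wasting at MLVSS concentration, Q_w = V/θ_c = 8538/16.5 = 517.5 m³/d.

Q_w ≈ 517 m³/d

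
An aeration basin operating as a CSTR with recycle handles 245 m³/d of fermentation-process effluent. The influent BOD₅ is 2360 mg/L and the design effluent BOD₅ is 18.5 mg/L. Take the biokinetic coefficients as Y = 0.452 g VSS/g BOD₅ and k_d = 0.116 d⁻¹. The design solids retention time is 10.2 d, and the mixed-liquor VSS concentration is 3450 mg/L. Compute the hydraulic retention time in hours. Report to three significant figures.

Steady-state biomass mass balance: V·X·(1 + k_d·θ_c) = Y·Q·(S₀ − S)·θ_c, so V = 0.452 × 245 × (2360 − 18.5) × 10.2 / [3450 × (1 + 0.116 × 10.2)] = 2.64×10^6 / 7532 = 351.1 m³.
HRT = V/Q = 351.1 m³ / 245 m³·d⁻¹ = 1.433 d × 24 = 34.40 h.

τ ≈ 34.4 h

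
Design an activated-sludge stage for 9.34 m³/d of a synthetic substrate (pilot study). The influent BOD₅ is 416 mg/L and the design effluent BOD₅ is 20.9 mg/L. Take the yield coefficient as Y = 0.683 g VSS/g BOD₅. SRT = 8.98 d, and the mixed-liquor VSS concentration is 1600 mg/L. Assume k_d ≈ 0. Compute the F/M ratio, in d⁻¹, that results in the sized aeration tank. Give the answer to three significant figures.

F/M ≈ 0.172 d⁻¹

V·X = Y·Q·ΔS·θ_c gives V = 0.683 × 9.34 × (416 − 20.9) × 8.98 / 1600 = 14.15 m³.
F/M = Q·S₀ / (V·X) = 9.34 × 416 / (14.15 × 1600) = 0.1717 g BOD₅·(g VSS·d)⁻¹.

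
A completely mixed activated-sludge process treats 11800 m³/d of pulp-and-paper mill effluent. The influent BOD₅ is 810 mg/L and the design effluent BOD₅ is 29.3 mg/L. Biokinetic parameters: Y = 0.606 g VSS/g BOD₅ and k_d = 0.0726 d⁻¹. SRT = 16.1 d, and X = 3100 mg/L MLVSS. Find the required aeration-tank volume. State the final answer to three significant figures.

Steady-state biomass mass balance: V·X·(1 + k_d·θ_c) = Y·Q·(S₀ − S)·θ_c, so V = 0.606 × 11800 × (810 − 29.3) × 16.1 / [3100 × (1 + 0.0726 × 16.1)] = 8.99×10^7 / 6723 = 13368 m³.

V ≈ 13400 m³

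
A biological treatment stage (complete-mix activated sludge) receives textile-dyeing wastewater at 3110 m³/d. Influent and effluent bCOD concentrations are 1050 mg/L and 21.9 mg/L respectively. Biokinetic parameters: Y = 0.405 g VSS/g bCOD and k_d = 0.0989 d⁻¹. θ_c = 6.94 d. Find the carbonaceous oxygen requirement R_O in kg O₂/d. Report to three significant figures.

R_O ≈ 2110 kg O₂/d

The observed yield is Y_obs = Y/(1 + k_d·θ_c) = 0.405 / (1 + 0.0989 × 6.94) = 0.405 / 1.686 = 0.2402 g VSS per g bCOD removed.
ΔS = 1050 − 21.9 = 1028 mg/L, so the substrate removal rate is 3110 × 1028/1000 = 3197 kg bCOD/d.
P_X = Y_obs·Q·(S₀ − S) = 0.2402 × 3197 = 767.9 kg VSS/d.
Carbonaceous O₂ demand = substrate oxidised − cell-mass equivalent = 3197 − 1.42 × 767.9 = 2107 kg O₂/d.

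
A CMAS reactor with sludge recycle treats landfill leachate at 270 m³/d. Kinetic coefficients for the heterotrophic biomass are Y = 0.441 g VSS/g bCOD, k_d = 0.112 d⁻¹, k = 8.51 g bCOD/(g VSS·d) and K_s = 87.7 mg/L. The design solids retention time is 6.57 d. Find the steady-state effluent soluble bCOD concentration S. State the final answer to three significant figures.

S ≈ 6.64 mg/L

For a completely mixed reactor with recycle the Lawrence–McCarty relation gives S = K_s·(1 + k_d·θ_c) / [θ_c·(Y·k − k_d) − 1] = 87.7 × (1 + 0.112 × 6.57) / [6.57 × (0.441 × 8.51 − 0.112) − 1] = 152.2 / 22.92 = 6.642 mg/L.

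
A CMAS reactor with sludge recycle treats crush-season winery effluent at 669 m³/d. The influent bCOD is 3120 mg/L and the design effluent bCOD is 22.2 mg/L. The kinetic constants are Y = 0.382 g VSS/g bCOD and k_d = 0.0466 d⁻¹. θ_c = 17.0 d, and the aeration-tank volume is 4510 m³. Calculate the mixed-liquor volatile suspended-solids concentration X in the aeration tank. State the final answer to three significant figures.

Solving the biomass balance for X: X = Y Q (S₀−S) θ_c / [V (1+k_d θ_c)] = 0.382 × 669 × (3120 − 22.2) × 17.0 / [4510 × (1 + 0.0466 × 17.0)] = 1665 mg/L.

X ≈ 1670 mg/L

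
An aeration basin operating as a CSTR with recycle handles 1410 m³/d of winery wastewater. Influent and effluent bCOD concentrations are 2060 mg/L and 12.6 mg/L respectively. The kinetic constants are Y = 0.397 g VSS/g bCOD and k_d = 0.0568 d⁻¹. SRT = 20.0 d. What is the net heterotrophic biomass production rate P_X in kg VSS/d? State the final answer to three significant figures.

P_X ≈ 537 kg VSS/d

Correct the yield for decay: Y_obs = Y/(1 + k_d θ_c) = 0.397 / (1 + 0.0568 × 20.0) = 0.397 / 2.136 = 0.1859.
ΔS = 2060 − 12.6 = 2047 mg/L, so the substrate removal rate is 1410 × 2047/1000 = 2887 kg bCOD/d.
Biomass produced: P_X = Y_obs·Q·ΔS = 0.1859 × 2887 ≈ 536.6 kg VSS/d.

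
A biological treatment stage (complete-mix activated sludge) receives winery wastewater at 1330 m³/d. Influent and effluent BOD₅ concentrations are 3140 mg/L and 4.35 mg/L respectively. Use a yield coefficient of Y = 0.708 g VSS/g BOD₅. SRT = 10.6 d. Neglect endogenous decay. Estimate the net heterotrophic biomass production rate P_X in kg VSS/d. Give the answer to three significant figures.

P_X ≈ 2950 kg VSS/d

Since k_d ≈ 0, Y_obs = Y = 0.708 g VSS/g BOD₅.
Substrate removed = Q·(S₀ − S) = 1330 m³/d × (3140 − 4.35) g/m³ = 4.17×10^6 g/d = 4170 kg/d.
So the net sludge growth is P_X = 0.7080 × 4170 = 2953 kg VSS/d.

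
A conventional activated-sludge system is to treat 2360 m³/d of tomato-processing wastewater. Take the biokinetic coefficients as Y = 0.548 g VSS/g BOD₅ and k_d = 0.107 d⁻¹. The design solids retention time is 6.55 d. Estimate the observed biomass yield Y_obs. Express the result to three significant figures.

The observed yield is Y_obs = Y/(1 + k_d·θ_c) = 0.548 / (1 + 0.107 × 6.55) = 0.548 / 1.701 = 0.3222 g VSS per g BOD₅ removed.

Y_obs ≈ 0.322 g VSS/g BOD₅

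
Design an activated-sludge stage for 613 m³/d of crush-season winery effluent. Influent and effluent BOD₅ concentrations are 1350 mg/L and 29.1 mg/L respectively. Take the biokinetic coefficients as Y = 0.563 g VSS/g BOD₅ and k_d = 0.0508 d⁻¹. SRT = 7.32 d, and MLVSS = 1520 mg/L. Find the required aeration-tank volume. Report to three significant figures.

V ≈ 1600 m³

Steady-state biomass mass balance: V·X·(1 + k_d·θ_c) = Y·Q·(S₀ − S)·θ_c, so V = 0.563 × 613 × (1350 − 29.1) × 7.32 / [1520 × (1 + 0.0508 × 7.32)] = 3.34×10^6 / 2085 = 1600 m³.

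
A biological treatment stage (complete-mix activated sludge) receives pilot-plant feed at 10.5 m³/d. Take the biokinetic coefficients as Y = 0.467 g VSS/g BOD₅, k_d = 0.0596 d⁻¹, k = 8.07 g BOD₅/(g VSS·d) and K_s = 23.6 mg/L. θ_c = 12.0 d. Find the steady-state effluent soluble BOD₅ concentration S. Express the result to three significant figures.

S ≈ 0.930 mg/L

For a completely mixed reactor with recycle the Lawrence–McCarty relation gives S = K_s·(1 + k_d·θ_c) / [θ_c·(Y·k − k_d) − 1] = 23.6 × (1 + 0.0596 × 12.0) / [12.0 × (0.467 × 8.07 − 0.0596) − 1] = 40.48 / 43.51 = 0.9304 mg/L.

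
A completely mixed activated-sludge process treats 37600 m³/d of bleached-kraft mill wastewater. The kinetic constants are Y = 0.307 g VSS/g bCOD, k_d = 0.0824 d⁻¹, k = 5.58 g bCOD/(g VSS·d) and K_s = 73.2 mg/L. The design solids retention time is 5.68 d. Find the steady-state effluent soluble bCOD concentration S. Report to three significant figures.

S ≈ 13.0 mg/L

For a completely mixed reactor with recycle the Lawrence–McCarty relation gives S = K_s·(1 + k_d·θ_c) / [θ_c·(Y·k − k_d) − 1] = 73.2 × (1 + 0.0824 × 5.68) / [5.68 × (0.307 × 5.58 − 0.0824) − 1] = 107.5 / 8.262 = 13.01 mg/L.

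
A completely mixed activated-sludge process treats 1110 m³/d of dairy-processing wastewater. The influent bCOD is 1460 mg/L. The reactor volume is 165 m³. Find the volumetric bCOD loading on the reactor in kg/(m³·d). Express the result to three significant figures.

Applied bCOD load per unit volume = Q·S₀/V = (1110 × 1460/1000)/165.0 = 9.822 kg bCOD·m⁻³·d⁻¹.

L_v ≈ 9.82 kg bCOD/(m³·d)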